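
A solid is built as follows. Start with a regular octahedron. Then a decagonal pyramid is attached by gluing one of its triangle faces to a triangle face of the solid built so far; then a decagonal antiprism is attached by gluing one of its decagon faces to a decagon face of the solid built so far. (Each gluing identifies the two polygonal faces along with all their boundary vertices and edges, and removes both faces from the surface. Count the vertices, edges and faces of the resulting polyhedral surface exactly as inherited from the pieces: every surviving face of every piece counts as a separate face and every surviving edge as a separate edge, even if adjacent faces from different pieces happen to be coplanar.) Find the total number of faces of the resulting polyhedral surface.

37

A regular octahedron: V=6, E=12, F=8.
Attach a decagonal pyramid (V=11, E=20, F=11) along a 3-gon: merge 3 vertices and 3 edges, delete both glued faces → V=14, E=29, F=17.
Attach a decagonal antiprism (V=20, E=40, F=22) along a 10-gon: merge 10 vertices and 10 edges, delete both glued faces → V=24, E=59, F=37.
Check: V − E + F = 24 − 59 + 37 = 2.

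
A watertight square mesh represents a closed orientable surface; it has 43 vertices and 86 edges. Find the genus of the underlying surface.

Every face is a square and each edge borders two faces, so 4F = 2·86, giving F = 43.
χ = V − E + F = 43 − 86 + 43 = 0.
For a closed orientable surface χ = 2 − 2g, so g = (2 − (0))/2 = 1.

1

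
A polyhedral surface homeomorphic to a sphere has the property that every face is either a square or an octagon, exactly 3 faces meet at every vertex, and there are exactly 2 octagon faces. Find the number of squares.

Let x be the number of squares; then F = 2 + x.
Edge–face incidences: 2E = 8·2 + 4·x = 16 + 4x.
Every vertex has degree 3, so 3V = 2E.
Euler: V − E + F = 2 ⇒ (2E)/3 − E + (2 + x) = 2.
Multiply by 6: 2·(2E) − 3·(2E) + 6·(2 + x) = 12, i.e. 12 + 6x − (16 + 4x) = 12.
Collecting terms: 2x − 4 = 12, so 2x = 16, so x = 8.
Then 2E = 16 + 4·8 = 48, so E = 24, V = 2E/3 = 16, F = 2 + 8 = 10.

8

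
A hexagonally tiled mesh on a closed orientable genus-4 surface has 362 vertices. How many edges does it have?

χ = 2 − 2·4 = -6, and every face is a hexagon so 6F = 2E.
V − E + F = -6 with E = 6F/2 gives 362 − (6/2 − 1)·F = -6, so F = 184 and E = 552.

552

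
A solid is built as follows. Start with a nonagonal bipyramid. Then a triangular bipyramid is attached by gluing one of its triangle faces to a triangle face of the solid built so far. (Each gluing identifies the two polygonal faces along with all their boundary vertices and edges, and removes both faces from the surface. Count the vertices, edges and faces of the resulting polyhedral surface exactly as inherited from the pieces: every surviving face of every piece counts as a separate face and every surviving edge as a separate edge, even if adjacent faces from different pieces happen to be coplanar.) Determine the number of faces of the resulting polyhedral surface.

A nonagonal bipyramid: V=11, E=27, F=18.
Attach a triangular bipyramid (V=5, E=9, F=6) along a 3-gon: merge 3 vertices and 3 edges, delete both glued faces → V=13, E=33, F=22.
Check: V − E + F = 13 − 33 + 22 = 2.

22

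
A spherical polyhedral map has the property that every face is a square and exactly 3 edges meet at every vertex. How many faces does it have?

Each face has 4 edges and each edge borders two faces, so 2E = 4F.
Each vertex has degree 3, so 3V = 2E and hence V = 4F/3.
Euler: V − E + F = 2 ⇒ (4F/3) − (4F/2) + F = 2.
Multiply by 6: (8 − 12 + 6)F = 12, i.e. 2F = 12.
So F = 6, E = 4·6/2 = 12, V = 4·6/3 = 8.

6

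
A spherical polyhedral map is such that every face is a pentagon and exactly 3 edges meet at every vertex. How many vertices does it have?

Each face has 5 edges and each edge borders two faces, so 2E = 5F.
Each vertex has degree 3, so 3V = 2E and hence V = 5F/3.
Euler: V − E + F = 2 ⇒ (5F/3) − (5F/2) + F = 2.
Multiply by 6: (10 − 15 + 6)F = 12, i.e. 1F = 12.
So F = 12, E = 5·12/2 = 30, V = 5·12/3 = 20.

20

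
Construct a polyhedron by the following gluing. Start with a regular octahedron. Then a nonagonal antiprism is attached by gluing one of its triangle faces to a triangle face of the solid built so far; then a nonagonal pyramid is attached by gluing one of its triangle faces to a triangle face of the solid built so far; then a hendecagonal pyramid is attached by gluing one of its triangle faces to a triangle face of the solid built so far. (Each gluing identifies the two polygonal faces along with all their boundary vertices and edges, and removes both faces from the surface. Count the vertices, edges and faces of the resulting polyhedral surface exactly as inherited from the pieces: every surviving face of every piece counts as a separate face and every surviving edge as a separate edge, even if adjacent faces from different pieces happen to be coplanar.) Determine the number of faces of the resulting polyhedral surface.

44

A regular octahedron: V=6, E=12, F=8.
Attach a nonagonal antiprism (V=18, E=36, F=20) along a 3-gon: merge 3 vertices and 3 edges, delete both glued faces → V=21, E=45, F=26.
Attach a nonagonal pyramid (V=10, E=18, F=10) along a 3-gon: merge 3 vertices and 3 edges, delete both glued faces → V=28, E=60, F=34.
Attach a hendecagonal pyramid (V=12, E=22, F=12) along a 3-gon: merge 3 vertices and 3 edges, delete both glued faces → V=37, E=79, F=44.
Check: V − E + F = 37 − 79 + 44 = 2.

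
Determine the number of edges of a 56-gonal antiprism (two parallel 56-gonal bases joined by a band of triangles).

An antiprism on an n-gon has two n-gon caps and 2n triangles: V = 2·56 = 112, E = 4·56 = 224, F = 2·56 + 2 = 114.

224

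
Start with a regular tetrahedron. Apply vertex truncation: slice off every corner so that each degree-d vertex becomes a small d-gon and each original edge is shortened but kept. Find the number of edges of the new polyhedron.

18

The base solid has V = 4, E = 6, F = 4.
Truncation replaces each original edge-end by a new vertex, so V′ = 2E = 12.
Each original edge survives, and each old vertex of degree d contributes d new edges; summing degrees gives Σd = 2E, so E′ = E + 2E = 3E = 18.
Each original face survives and each original vertex becomes one new face: F′ = F + V = 8.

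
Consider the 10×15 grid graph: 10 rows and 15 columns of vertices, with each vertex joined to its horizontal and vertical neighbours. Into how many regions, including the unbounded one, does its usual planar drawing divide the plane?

The grid has V = 10·15 = 150 vertices and E = 10·14 + 15·9 = 275 edges.
F = 2 − V + E = 2 − 150 + 275 = 127.

127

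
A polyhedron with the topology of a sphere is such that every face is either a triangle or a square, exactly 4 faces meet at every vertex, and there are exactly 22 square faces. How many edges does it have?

Let x be the number of triangles; then F = 22 + x.
Edge–face incidences: 2E = 4·22 + 3·x = 88 + 3x.
Every vertex has degree 4, so 4V = 2E.
Euler: V − E + F = 2 ⇒ (2E)/4 − E + (22 + x) = 2.
Multiply by 8: 2·(2E) − 4·(2E) + 8·(22 + x) = 16, i.e. 176 + 8x − 2·(88 + 3x) = 16.
Collecting terms: 2x = 16, so x = 8.
Then 2E = 88 + 3·8 = 112, so E = 56, V = 2E/4 = 28, F = 22 + 8 = 30.

56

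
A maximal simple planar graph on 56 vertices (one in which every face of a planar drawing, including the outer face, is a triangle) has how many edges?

In a plane triangulation 3F = 2E and V − E + F = 2, so E = 3V − 6 = 3·56 − 6 = 162.

162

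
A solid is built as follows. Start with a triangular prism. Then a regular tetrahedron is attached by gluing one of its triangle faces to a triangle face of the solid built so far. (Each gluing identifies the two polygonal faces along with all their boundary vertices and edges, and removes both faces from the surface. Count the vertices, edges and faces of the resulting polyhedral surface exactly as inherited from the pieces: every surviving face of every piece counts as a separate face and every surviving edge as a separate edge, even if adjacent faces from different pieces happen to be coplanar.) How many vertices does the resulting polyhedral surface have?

7

A triangular prism: V=6, E=9, F=5.
Attach a regular tetrahedron (V=4, E=6, F=4) along a 3-gon: merge 3 vertices and 3 edges, delete both glued faces → V=7, E=12, F=7.
Check: V − E + F = 7 − 12 + 7 = 2.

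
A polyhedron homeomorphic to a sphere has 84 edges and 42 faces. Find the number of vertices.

Here V − E + F = 2.
V = 2 + E − F = 2 + 84 − 42 = 44.

44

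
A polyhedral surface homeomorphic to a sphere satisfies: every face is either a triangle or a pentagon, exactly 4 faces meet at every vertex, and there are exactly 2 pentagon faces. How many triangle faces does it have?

10

Let x be the number of triangles; then F = 2 + x.
Edge–face incidences: 2E = 5·2 + 3·x = 10 + 3x.
Every vertex has degree 4, so 4V = 2E.
Euler: V − E + F = 2 ⇒ (2E)/4 − E + (2 + x) = 2.
Multiply by 8: 2·(2E) − 4·(2E) + 8·(2 + x) = 16, i.e. 16 + 8x − 2·(10 + 3x) = 16.
Collecting terms: 2x − 4 = 16, so 2x = 20, so x = 10.
Then 2E = 10 + 3·10 = 40, so E = 20, V = 2E/4 = 10, F = 2 + 10 = 12.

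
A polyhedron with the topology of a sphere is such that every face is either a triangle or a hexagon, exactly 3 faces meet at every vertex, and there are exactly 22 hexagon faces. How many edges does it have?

Let x be the number of triangles; then F = 22 + x.
Edge–face incidences: 2E = 6·22 + 3·x = 132 + 3x.
Every vertex has degree 3, so 3V = 2E.
Euler: V − E + F = 2 ⇒ (2E)/3 − E + (22 + x) = 2.
Multiply by 6: 2·(2E) − 3·(2E) + 6·(22 + x) = 12, i.e. 132 + 6x − (132 + 3x) = 12.
Collecting terms: 3x = 12, so x = 4.
Then 2E = 132 + 3·4 = 144, so E = 72, V = 2E/3 = 48, F = 22 + 4 = 26.

72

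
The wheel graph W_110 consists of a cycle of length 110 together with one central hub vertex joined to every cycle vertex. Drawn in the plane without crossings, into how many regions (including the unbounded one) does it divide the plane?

W_110 has V = 110 + 1 = 111 vertices and E = 2·110 = 220 edges.
By Euler's formula F = 2 − V + E = 2 − 111 + 220 = 111.

111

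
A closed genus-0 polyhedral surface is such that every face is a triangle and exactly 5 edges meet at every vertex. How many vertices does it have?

12

Each face has 3 edges and each edge borders two faces, so 2E = 3F.
Each vertex has degree 5, so 5V = 2E and hence V = 3F/5.
Euler: V − E + F = 2 ⇒ (3F/5) − (3F/2) + F = 2.
Multiply by 10: (6 − 15 + 10)F = 20, i.e. 1F = 20.
So F = 20, E = 3·20/2 = 30, V = 3·20/5 = 12.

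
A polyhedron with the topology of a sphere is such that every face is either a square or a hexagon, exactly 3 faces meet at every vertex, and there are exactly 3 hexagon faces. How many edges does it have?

Let x be the number of squares; then F = 3 + x.
Edge–face incidences: 2E = 6·3 + 4·x = 18 + 4x.
Every vertex has degree 3, so 3V = 2E.
Euler: V − E + F = 2 ⇒ (2E)/3 − E + (3 + x) = 2.
Multiply by 6: 2·(2E) − 3·(2E) + 6·(3 + x) = 12, i.e. 18 + 6x − (18 + 4x) = 12.
Collecting terms: 2x = 12, so x = 6.
Then 2E = 18 + 4·6 = 42, so E = 21, V = 2E/3 = 14, F = 3 + 6 = 9.

21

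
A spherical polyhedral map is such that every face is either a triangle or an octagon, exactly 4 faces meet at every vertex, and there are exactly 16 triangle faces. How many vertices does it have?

Let x be the number of octagons; then F = 16 + x.
Edge–face incidences: 2E = 3·16 + 8·x = 48 + 8x.
Every vertex has degree 4, so 4V = 2E.
Euler: V − E + F = 2 ⇒ (2E)/4 − E + (16 + x) = 2.
Multiply by 8: 2·(2E) − 4·(2E) + 8·(16 + x) = 16, i.e. 128 + 8x − 2·(48 + 8x) = 16.
Collecting terms: −8x + 32 = 16, so −8x = −16, so x = 2.
Then 2E = 48 + 8·2 = 64, so E = 32, V = 2E/4 = 16, F = 16 + 2 = 18.

16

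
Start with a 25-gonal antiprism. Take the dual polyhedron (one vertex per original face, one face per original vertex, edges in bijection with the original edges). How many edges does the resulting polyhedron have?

The base solid has V = 50, E = 100, F = 52.
The dual swaps V and F and preserves E: V′ = F = 52, E′ = E = 100, F′ = V = 50.

100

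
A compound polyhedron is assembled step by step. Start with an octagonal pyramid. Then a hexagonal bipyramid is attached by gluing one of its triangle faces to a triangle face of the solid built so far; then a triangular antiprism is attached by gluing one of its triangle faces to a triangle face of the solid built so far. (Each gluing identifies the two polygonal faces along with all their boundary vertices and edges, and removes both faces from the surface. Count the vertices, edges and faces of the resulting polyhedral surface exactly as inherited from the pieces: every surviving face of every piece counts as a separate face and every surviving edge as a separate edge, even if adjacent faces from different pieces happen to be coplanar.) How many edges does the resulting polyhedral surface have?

An octagonal pyramid: V=9, E=16, F=9.
Attach a hexagonal bipyramid (V=8, E=18, F=12) along a 3-gon: merge 3 vertices and 3 edges, delete both glued faces → V=14, E=31, F=19.
Attach a triangular antiprism (V=6, E=12, F=8) along a 3-gon: merge 3 vertices and 3 edges, delete both glued faces → V=17, E=40, F=25.
Check: V − E + F = 17 − 40 + 25 = 2.

40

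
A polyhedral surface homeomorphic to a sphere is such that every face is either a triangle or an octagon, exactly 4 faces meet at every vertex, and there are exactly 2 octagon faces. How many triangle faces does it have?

Let x be the number of triangles; then F = 2 + x.
Edge–face incidences: 2E = 8·2 + 3·x = 16 + 3x.
Every vertex has degree 4, so 4V = 2E.
Euler: V − E + F = 2 ⇒ (2E)/4 − E + (2 + x) = 2.
Multiply by 8: 2·(2E) − 4·(2E) + 8·(2 + x) = 16, i.e. 16 + 8x − 2·(16 + 3x) = 16.
Collecting terms: 2x − 16 = 16, so 2x = 32, so x = 16.
Then 2E = 16 + 3·16 = 64, so E = 32, V = 2E/4 = 16, F = 2 + 16 = 18.

16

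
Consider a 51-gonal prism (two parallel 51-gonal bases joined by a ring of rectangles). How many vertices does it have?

A prism on an n-gon has two n-gon bases and n rectangular sides: V = 2·51 = 102, E = 3·51 = 153, F = 51 + 2 = 53.

102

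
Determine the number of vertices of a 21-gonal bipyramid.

A bipyramid over an n-gon has 2n triangular faces and n + 2 vertices: V = 21 + 2 = 23, E = 3·21 = 63, F = 2·21 = 42.
Check: V − E + F = 23 − 63 + 42 = 2.

23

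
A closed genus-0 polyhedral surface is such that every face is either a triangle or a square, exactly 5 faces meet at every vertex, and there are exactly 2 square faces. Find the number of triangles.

24

Let x be the number of triangles; then F = 2 + x.
Edge–face incidences: 2E = 4·2 + 3·x = 8 + 3x.
Every vertex has degree 5, so 5V = 2E.
Euler: V − E + F = 2 ⇒ (2E)/5 − E + (2 + x) = 2.
Multiply by 10: 2·(2E) − 5·(2E) + 10·(2 + x) = 20, i.e. 20 + 10x − 3·(8 + 3x) = 20.
Collecting terms: x − 4 = 20, so x = 24.
Then 2E = 8 + 3·24 = 80, so E = 40, V = 2E/5 = 16, F = 2 + 24 = 26.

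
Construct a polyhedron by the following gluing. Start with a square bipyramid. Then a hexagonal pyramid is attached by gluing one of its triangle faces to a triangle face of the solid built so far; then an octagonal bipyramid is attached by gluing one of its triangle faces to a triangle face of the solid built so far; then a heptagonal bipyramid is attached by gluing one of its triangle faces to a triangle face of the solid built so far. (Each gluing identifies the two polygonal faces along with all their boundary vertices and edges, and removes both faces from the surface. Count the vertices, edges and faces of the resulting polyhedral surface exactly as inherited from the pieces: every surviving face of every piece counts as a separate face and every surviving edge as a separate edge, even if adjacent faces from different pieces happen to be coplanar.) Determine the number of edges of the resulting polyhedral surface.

60

A square bipyramid: V=6, E=12, F=8.
Attach a hexagonal pyramid (V=7, E=12, F=7) along a 3-gon: merge 3 vertices and 3 edges, delete both glued faces → V=10, E=21, F=13.
Attach an octagonal bipyramid (V=10, E=24, F=16) along a 3-gon: merge 3 vertices and 3 edges, delete both glued faces → V=17, E=42, F=27.
Attach a heptagonal bipyramid (V=9, E=21, F=14) along a 3-gon: merge 3 vertices and 3 edges, delete both glued faces → V=23, E=60, F=39.
Check: V − E + F = 23 − 60 + 39 = 2.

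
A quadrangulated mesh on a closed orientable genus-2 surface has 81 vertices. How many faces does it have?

χ = 2 − 2·2 = -2, and every face is a square so 4F = 2E.
V − E + F = -2 with E = 4F/2 gives 81 − (4/2 − 1)·F = -2, so F = 83 and E = 166.

83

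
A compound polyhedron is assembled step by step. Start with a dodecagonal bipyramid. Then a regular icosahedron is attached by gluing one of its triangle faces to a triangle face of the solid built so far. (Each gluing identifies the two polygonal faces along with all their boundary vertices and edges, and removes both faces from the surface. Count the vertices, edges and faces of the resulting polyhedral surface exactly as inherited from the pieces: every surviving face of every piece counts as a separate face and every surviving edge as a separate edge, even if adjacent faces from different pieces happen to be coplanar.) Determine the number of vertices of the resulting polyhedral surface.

23

A dodecagonal bipyramid: V=14, E=36, F=24.
Attach a regular icosahedron (V=12, E=30, F=20) along a 3-gon: merge 3 vertices and 3 edges, delete both glued faces → V=23, E=63, F=42.
Check: V − E + F = 23 − 63 + 42 = 2.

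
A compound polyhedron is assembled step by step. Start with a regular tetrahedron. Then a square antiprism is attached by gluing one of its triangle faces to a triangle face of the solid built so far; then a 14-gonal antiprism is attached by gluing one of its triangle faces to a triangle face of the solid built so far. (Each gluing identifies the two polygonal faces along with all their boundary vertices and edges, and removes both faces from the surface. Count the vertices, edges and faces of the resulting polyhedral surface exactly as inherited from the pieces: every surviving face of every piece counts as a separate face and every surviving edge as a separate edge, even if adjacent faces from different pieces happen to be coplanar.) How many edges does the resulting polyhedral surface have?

72

A regular tetrahedron: V=4, E=6, F=4.
Attach a square antiprism (V=8, E=16, F=10) along a 3-gon: merge 3 vertices and 3 edges, delete both glued faces → V=9, E=19, F=12.
Attach a 14-gonal antiprism (V=28, E=56, F=30) along a 3-gon: merge 3 vertices and 3 edges, delete both glued faces → V=34, E=72, F=40.
Check: V − E + F = 34 − 72 + 40 = 2.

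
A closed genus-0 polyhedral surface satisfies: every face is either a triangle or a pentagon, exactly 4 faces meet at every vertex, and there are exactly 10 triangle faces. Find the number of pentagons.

2

Let x be the number of pentagons; then F = 10 + x.
Edge–face incidences: 2E = 3·10 + 5·x = 30 + 5x.
Every vertex has degree 4, so 4V = 2E.
Euler: V − E + F = 2 ⇒ (2E)/4 − E + (10 + x) = 2.
Multiply by 8: 2·(2E) − 4·(2E) + 8·(10 + x) = 16, i.e. 80 + 8x − 2·(30 + 5x) = 16.
Collecting terms: −2x + 20 = 16, so −2x = −4, so x = 2.
Then 2E = 30 + 5·2 = 40, so E = 20, V = 2E/4 = 10, F = 10 + 2 = 12.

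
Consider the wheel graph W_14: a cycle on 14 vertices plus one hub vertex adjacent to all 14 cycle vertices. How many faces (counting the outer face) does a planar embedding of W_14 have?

W_14 has V = 14 + 1 = 15 vertices and E = 2·14 = 28 edges.
By Euler's formula F = 2 − V + E = 2 − 15 + 28 = 15.

15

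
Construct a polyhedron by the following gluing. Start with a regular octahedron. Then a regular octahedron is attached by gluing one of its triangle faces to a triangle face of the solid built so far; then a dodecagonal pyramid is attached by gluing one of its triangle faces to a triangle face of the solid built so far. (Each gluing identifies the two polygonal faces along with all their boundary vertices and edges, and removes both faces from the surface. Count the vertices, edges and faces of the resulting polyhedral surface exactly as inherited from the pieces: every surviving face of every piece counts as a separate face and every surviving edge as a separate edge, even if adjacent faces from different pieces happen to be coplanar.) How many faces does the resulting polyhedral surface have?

A regular octahedron: V=6, E=12, F=8.
Attach a regular octahedron (V=6, E=12, F=8) along a 3-gon: merge 3 vertices and 3 edges, delete both glued faces → V=9, E=21, F=14.
Attach a dodecagonal pyramid (V=13, E=24, F=13) along a 3-gon: merge 3 vertices and 3 edges, delete both glued faces → V=19, E=42, F=25.
Check: V − E + F = 19 − 42 + 25 = 2.

25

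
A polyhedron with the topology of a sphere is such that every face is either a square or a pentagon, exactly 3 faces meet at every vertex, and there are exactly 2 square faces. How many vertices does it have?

Let x be the number of pentagons; then F = 2 + x.
Edge–face incidences: 2E = 4·2 + 5·x = 8 + 5x.
Every vertex has degree 3, so 3V = 2E.
Euler: V − E + F = 2 ⇒ (2E)/3 − E + (2 + x) = 2.
Multiply by 6: 2·(2E) − 3·(2E) + 6·(2 + x) = 12, i.e. 12 + 6x − (8 + 5x) = 12.
Collecting terms: x + 4 = 12, so x = 8.
Then 2E = 8 + 5·8 = 48, so E = 24, V = 2E/3 = 16, F = 2 + 8 = 10.

16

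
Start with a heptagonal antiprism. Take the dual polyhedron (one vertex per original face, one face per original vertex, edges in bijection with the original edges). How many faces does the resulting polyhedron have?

14

The base solid has V = 14, E = 28, F = 16.
The dual swaps V and F and preserves E: V′ = F = 16, E′ = E = 28, F′ = V = 14.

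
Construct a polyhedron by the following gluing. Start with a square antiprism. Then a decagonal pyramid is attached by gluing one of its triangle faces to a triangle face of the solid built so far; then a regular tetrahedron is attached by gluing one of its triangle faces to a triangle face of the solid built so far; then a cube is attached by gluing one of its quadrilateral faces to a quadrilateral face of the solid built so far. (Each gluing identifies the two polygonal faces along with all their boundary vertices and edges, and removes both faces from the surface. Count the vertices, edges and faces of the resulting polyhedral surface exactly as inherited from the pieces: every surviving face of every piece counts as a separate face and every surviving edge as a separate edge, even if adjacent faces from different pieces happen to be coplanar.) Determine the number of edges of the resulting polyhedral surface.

A square antiprism: V=8, E=16, F=10.
Attach a decagonal pyramid (V=11, E=20, F=11) along a 3-gon: merge 3 vertices and 3 edges, delete both glued faces → V=16, E=33, F=19.
Attach a regular tetrahedron (V=4, E=6, F=4) along a 3-gon: merge 3 vertices and 3 edges, delete both glued faces → V=17, E=36, F=21.
Attach a cube (V=8, E=12, F=6) along a 4-gon: merge 4 vertices and 4 edges, delete both glued faces → V=21, E=44, F=25.
Check: V − E + F = 21 − 44 + 25 = 2.

44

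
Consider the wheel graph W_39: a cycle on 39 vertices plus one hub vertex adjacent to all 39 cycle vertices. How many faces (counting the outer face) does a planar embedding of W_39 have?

W_39 has V = 39 + 1 = 40 vertices and E = 2·39 = 78 edges.
By Euler's formula F = 2 − V + E = 2 − 40 + 78 = 40.

40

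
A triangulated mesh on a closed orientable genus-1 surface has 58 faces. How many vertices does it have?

χ = 2 − 2·1 = 0, and every face is a triangle so 3F = 2E.
E = 3·58/2 = 87. Then V = 0 + E − F = 0 + 87 − 58 = 29.

29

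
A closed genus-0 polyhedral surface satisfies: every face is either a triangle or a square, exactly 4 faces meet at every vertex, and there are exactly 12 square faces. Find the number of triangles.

Let x be the number of triangles; then F = 12 + x.
Edge–face incidences: 2E = 4·12 + 3·x = 48 + 3x.
Every vertex has degree 4, so 4V = 2E.
Euler: V − E + F = 2 ⇒ (2E)/4 − E + (12 + x) = 2.
Multiply by 8: 2·(2E) − 4·(2E) + 8·(12 + x) = 16, i.e. 96 + 8x − 2·(48 + 3x) = 16.
Collecting terms: 2x = 16, so x = 8.
Then 2E = 48 + 3·8 = 72, so E = 36, V = 2E/4 = 18, F = 12 + 8 = 20.

8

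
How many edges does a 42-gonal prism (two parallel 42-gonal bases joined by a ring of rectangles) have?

126

A prism on an n-gon has two n-gon bases and n rectangular sides: V = 2·42 = 84, E = 3·42 = 126, F = 42 + 2 = 44.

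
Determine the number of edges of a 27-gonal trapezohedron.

108

The n-trapezohedron (dual of the n-antiprism) has V = 2·27 + 2 = 56, E = 4·27 = 108, F = 2·27 = 54.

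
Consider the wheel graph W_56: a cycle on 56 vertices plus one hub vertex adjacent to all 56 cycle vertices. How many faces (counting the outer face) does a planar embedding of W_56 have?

W_56 has V = 56 + 1 = 57 vertices and E = 2·56 = 112 edges.
By Euler's formula F = 2 − V + E = 2 − 57 + 112 = 57.

57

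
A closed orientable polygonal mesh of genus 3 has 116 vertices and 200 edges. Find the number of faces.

80

For a closed orientable surface of genus 3, χ = 2 − 2·3 = -4.
F = -4 − V + E = -4 − 116 + 200 = 80.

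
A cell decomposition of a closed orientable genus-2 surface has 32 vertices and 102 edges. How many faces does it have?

For a closed orientable surface of genus 2, χ = 2 − 2·2 = -2.
F = -2 − V + E = -2 − 32 + 102 = 68.

68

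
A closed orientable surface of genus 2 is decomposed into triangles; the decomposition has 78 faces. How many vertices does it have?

χ = 2 − 2·2 = -2, and every face is a triangle so 3F = 2E.
E = 3·78/2 = 117. Then V = -2 + E − F = -2 + 117 − 78 = 37.

37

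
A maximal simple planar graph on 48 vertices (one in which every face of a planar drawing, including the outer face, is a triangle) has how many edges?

In a plane triangulation 3F = 2E and V − E + F = 2, so E = 3V − 6 = 3·48 − 6 = 138.

138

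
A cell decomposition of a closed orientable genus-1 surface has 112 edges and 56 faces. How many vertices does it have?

For a closed orientable surface of genus 1, χ = 2 − 2·1 = 0.
V = 0 + E − F = 0 + 112 − 56 = 56.

56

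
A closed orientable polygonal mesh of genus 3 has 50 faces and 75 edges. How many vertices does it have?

For a closed orientable surface of genus 3, χ = 2 − 2·3 = -4.
V = -4 + E − F = -4 + 75 − 50 = 21.

21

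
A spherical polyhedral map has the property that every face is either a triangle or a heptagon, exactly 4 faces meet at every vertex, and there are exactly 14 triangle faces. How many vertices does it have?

Let x be the number of heptagons; then F = 14 + x.
Edge–face incidences: 2E = 3·14 + 7·x = 42 + 7x.
Every vertex has degree 4, so 4V = 2E.
Euler: V − E + F = 2 ⇒ (2E)/4 − E + (14 + x) = 2.
Multiply by 8: 2·(2E) − 4·(2E) + 8·(14 + x) = 16, i.e. 112 + 8x − 2·(42 + 7x) = 16.
Collecting terms: −6x + 28 = 16, so −6x = −12, so x = 2.
Then 2E = 42 + 7·2 = 56, so E = 28, V = 2E/4 = 14, F = 14 + 2 = 16.

14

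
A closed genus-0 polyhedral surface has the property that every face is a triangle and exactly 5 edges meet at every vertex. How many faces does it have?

Each face has 3 edges and each edge borders two faces, so 2E = 3F.
Each vertex has degree 5, so 5V = 2E and hence V = 3F/5.
Euler: V − E + F = 2 ⇒ (3F/5) − (3F/2) + F = 2.
Multiply by 10: (6 − 15 + 10)F = 20, i.e. 1F = 20.
So F = 20, E = 3·20/2 = 30, V = 3·20/5 = 12.

20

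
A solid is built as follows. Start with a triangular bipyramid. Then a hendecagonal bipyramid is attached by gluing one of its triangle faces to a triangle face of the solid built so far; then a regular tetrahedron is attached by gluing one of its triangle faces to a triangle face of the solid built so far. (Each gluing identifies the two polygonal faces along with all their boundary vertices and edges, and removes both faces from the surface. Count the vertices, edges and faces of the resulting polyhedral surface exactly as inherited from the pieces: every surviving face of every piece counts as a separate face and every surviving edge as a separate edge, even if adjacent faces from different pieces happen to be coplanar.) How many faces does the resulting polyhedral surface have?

28

A triangular bipyramid: V=5, E=9, F=6.
Attach a hendecagonal bipyramid (V=13, E=33, F=22) along a 3-gon: merge 3 vertices and 3 edges, delete both glued faces → V=15, E=39, F=26.
Attach a regular tetrahedron (V=4, E=6, F=4) along a 3-gon: merge 3 vertices and 3 edges, delete both glued faces → V=16, E=42, F=28.
Check: V − E + F = 16 − 42 + 28 = 2.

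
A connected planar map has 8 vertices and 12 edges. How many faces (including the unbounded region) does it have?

Euler's formula for a connected plane graph: V − E + F = 2, so F = 2 − 8 + 12 = 6.

6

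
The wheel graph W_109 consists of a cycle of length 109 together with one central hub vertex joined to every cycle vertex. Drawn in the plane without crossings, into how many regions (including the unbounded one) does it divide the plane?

110

W_109 has V = 109 + 1 = 110 vertices and E = 2·109 = 218 edges.
By Euler's formula F = 2 − V + E = 2 − 110 + 218 = 110.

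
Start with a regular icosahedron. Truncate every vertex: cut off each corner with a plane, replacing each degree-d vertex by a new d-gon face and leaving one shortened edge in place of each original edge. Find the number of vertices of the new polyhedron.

The base solid has V = 12, E = 30, F = 20.
Truncation replaces each original edge-end by a new vertex, so V′ = 2E = 60.
Each original edge survives, and each old vertex of degree d contributes d new edges; summing degrees gives Σd = 2E, so E′ = E + 2E = 3E = 90.
Each original face survives and each original vertex becomes one new face: F′ = F + V = 32.

60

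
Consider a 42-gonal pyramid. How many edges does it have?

A pyramid on an n-gon base has one n-gon and n triangles: V = 42 + 1 = 43, E = 2·42 = 84, F = 42 + 1 = 43.

84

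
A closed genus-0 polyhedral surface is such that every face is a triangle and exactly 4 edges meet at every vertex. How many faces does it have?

8

Each face has 3 edges and each edge borders two faces, so 2E = 3F.
Each vertex has degree 4, so 4V = 2E and hence V = 3F/4.
Euler: V − E + F = 2 ⇒ (3F/4) − (3F/2) + F = 2.
Multiply by 8: (6 − 12 + 8)F = 16, i.e. 2F = 16.
So F = 8, E = 3·8/2 = 12, V = 3·8/4 = 6.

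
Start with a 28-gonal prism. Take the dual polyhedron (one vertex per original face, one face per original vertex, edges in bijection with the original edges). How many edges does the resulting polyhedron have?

84

The base solid has V = 56, E = 84, F = 30.
The dual swaps V and F and preserves E: V′ = F = 30, E′ = E = 84, F′ = V = 56.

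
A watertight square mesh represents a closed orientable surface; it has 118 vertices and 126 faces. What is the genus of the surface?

5

Every face is a square, so 2E = 4·126 = 504, giving E = 252.
χ = V − E + F = 118 − 252 + 126 = -8.
For a closed orientable surface χ = 2 − 2g, so g = (2 − (-8))/2 = 5.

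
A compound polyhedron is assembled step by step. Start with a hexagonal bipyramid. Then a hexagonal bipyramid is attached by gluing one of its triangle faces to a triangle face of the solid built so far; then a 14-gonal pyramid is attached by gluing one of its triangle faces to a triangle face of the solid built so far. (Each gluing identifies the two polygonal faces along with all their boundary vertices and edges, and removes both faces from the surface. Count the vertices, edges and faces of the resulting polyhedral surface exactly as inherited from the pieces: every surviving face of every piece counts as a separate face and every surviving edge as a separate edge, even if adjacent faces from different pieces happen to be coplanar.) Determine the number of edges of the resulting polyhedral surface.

A hexagonal bipyramid: V=8, E=18, F=12.
Attach a hexagonal bipyramid (V=8, E=18, F=12) along a 3-gon: merge 3 vertices and 3 edges, delete both glued faces → V=13, E=33, F=22.
Attach a 14-gonal pyramid (V=15, E=28, F=15) along a 3-gon: merge 3 vertices and 3 edges, delete both glued faces → V=25, E=58, F=35.
Check: V − E + F = 25 − 58 + 35 = 2.

58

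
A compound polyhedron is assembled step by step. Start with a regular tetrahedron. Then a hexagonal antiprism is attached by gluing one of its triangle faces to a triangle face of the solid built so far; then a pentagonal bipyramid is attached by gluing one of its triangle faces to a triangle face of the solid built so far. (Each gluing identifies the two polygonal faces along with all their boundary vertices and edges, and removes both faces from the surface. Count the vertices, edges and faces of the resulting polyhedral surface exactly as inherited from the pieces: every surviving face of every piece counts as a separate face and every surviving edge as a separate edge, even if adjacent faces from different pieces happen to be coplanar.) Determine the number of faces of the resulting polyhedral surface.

24

A regular tetrahedron: V=4, E=6, F=4.
Attach a hexagonal antiprism (V=12, E=24, F=14) along a 3-gon: merge 3 vertices and 3 edges, delete both glued faces → V=13, E=27, F=16.
Attach a pentagonal bipyramid (V=7, E=15, F=10) along a 3-gon: merge 3 vertices and 3 edges, delete both glued faces → V=17, E=39, F=24.
Check: V − E + F = 17 − 39 + 24 = 2.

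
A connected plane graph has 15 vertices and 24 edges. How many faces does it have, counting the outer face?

Euler's formula for a connected plane graph: V − E + F = 2, so F = 2 − 15 + 24 = 11.

11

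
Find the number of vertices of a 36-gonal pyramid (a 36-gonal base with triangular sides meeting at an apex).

A pyramid on an n-gon base has one n-gon and n triangles: V = 36 + 1 = 37, E = 2·36 = 72, F = 36 + 1 = 37.

37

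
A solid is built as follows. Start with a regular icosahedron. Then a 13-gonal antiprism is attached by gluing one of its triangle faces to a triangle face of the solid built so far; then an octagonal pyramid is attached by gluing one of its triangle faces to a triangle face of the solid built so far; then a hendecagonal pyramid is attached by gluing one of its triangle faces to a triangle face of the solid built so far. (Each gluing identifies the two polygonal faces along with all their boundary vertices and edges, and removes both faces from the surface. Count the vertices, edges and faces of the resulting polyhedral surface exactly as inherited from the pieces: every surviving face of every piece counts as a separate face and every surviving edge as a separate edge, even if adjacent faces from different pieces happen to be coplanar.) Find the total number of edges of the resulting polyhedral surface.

A regular icosahedron: V=12, E=30, F=20.
Attach a 13-gonal antiprism (V=26, E=52, F=28) along a 3-gon: merge 3 vertices and 3 edges, delete both glued faces → V=35, E=79, F=46.
Attach an octagonal pyramid (V=9, E=16, F=9) along a 3-gon: merge 3 vertices and 3 edges, delete both glued faces → V=41, E=92, F=53.
Attach a hendecagonal pyramid (V=12, E=22, F=12) along a 3-gon: merge 3 vertices and 3 edges, delete both glued faces → V=50, E=111, F=63.
Check: V − E + F = 50 − 111 + 63 = 2.

111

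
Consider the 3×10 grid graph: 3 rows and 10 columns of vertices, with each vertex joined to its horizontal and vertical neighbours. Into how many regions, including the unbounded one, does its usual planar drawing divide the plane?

19

The grid has V = 3·10 = 30 vertices and E = 3·9 + 10·2 = 47 edges.
F = 2 − V + E = 2 − 30 + 47 = 19.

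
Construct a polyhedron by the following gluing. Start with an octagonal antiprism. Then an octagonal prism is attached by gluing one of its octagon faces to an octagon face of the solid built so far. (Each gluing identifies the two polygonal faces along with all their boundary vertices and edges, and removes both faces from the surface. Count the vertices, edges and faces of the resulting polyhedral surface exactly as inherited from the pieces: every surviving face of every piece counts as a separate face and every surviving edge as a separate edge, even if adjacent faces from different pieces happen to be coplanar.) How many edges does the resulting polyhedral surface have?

48

An octagonal antiprism: V=16, E=32, F=18.
Attach an octagonal prism (V=16, E=24, F=10) along an 8-gon: merge 8 vertices and 8 edges, delete both glued faces → V=24, E=48, F=26.
Check: V − E + F = 24 − 48 + 26 = 2.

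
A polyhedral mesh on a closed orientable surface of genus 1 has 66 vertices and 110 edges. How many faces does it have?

44

For a closed orientable surface of genus 1, χ = 2 − 2·1 = 0.
F = 0 − V + E = 0 − 66 + 110 = 44.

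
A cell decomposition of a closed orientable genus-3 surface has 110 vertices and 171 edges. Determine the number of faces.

For a closed orientable surface of genus 3, χ = 2 − 2·3 = -4.
F = -4 − V + E = -4 − 110 + 171 = 57.

57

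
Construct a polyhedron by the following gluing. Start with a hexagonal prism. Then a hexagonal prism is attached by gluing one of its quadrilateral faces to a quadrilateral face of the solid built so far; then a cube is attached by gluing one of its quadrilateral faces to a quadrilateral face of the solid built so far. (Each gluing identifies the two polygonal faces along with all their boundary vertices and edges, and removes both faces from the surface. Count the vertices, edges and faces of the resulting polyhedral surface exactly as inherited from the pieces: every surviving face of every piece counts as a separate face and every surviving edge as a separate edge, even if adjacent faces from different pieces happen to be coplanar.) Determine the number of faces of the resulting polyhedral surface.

A hexagonal prism: V=12, E=18, F=8.
Attach a hexagonal prism (V=12, E=18, F=8) along a 4-gon: merge 4 vertices and 4 edges, delete both glued faces → V=20, E=32, F=14.
Attach a cube (V=8, E=12, F=6) along a 4-gon: merge 4 vertices and 4 edges, delete both glued faces → V=24, E=40, F=18.
Check: V − E + F = 24 − 40 + 18 = 2.

18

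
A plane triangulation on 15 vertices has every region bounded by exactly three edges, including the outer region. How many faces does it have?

26

In a plane triangulation 3F = 2E and V − E + F = 2, so F = 2V − 4 = 2·15 − 4 = 26.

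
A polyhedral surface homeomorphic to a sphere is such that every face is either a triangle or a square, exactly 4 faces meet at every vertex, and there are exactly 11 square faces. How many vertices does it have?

Let x be the number of triangles; then F = 11 + x.
Edge–face incidences: 2E = 4·11 + 3·x = 44 + 3x.
Every vertex has degree 4, so 4V = 2E.
Euler: V − E + F = 2 ⇒ (2E)/4 − E + (11 + x) = 2.
Multiply by 8: 2·(2E) − 4·(2E) + 8·(11 + x) = 16, i.e. 88 + 8x − 2·(44 + 3x) = 16.
Collecting terms: 2x = 16, so x = 8.
Then 2E = 44 + 3·8 = 68, so E = 34, V = 2E/4 = 17, F = 11 + 8 = 19.

17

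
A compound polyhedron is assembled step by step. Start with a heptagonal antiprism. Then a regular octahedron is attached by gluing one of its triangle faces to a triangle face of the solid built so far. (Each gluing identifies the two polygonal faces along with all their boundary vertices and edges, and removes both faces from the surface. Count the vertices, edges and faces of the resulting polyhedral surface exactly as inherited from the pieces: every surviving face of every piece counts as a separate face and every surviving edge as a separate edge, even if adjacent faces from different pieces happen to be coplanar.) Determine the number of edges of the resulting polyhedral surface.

A heptagonal antiprism: V=14, E=28, F=16.
Attach a regular octahedron (V=6, E=12, F=8) along a 3-gon: merge 3 vertices and 3 edges, delete both glued faces → V=17, E=37, F=22.
Check: V − E + F = 17 − 37 + 22 = 2.

37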